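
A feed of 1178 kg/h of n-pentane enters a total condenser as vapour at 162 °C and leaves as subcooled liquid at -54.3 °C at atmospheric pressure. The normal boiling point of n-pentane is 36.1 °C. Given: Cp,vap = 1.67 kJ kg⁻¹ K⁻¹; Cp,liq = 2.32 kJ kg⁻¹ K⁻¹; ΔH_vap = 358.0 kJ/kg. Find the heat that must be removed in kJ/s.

vapour 162→36.1 °C: -210.25 kJ/kg
condensation at 36.1 °C: -358 kJ/kg
liquid 36.1→-54.3 °C: -209.73 kJ/kg
Δh = -210.25 + -358 + -209.73 = -777.98 kJ/kg
Q = ṁ·Δh = 1178 kg/h × -777.98 kJ/kg = -916460 kJ/h
|Q| = 254.57 kW

Q_c = 255 kJ/s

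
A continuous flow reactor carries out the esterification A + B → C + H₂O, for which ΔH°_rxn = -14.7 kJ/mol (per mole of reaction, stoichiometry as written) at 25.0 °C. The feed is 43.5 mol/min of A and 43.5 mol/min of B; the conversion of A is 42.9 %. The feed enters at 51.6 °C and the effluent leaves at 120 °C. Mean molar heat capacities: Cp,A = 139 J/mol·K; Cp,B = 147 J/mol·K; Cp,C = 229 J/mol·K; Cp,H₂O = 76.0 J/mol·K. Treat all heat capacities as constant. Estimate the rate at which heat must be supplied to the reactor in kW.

Extent of reaction ξ = 0.429 × 43.5 = 18.662 mol/min
Reaction term: ξ·ΔH°_rxn = 18.662 × -14.7 = -274.32 kJ/min
Sensible, feed 51.6→25 °C: -330.93 kJ/min
Outlet flows (mol/min): A 24.838, B 24.838, C 18.662, H₂O 18.662
Sensible, products 25→120 °C: 1215.6 kJ/min
Q = ΔH = 610.32 kJ/min = 10.172 kW
Heat supplied = 10.172 kW

Q_in = 10.2 kW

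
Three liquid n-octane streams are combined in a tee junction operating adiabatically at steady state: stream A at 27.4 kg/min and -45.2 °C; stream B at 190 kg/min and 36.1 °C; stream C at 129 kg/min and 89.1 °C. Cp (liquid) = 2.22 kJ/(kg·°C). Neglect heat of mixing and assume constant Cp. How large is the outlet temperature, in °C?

T_out = 49.4 °C

No heat crosses the boundary, so H_out = H_in.
T_out = Σ ṁᵢCp,ᵢTᵢ / Σ ṁᵢCp,ᵢ
      = 37994 / 769.01 = 49.407 °C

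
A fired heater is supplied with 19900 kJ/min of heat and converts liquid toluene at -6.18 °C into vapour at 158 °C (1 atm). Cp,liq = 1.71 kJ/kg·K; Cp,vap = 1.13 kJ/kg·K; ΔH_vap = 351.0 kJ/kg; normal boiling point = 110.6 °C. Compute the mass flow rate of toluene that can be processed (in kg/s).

ṁ = 0.549 kg/s

Δh = 1.71×(110.6−-6.18) + 351.0 + 1.13×(158−110.6) = 604.26 kJ/kg
Q = 19900 kJ/min = 331.67 kJ/s = 331.67 kJ/s
ṁ = Q/Δh = 331.67 / 604.26 = 0.54888 kg/s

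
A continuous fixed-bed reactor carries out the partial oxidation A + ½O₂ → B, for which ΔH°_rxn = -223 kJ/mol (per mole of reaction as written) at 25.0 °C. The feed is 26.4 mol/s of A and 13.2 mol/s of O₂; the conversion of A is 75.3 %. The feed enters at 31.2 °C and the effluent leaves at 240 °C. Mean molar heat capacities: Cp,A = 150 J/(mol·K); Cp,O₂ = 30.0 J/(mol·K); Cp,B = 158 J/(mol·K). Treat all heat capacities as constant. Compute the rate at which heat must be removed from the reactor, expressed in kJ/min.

Q_out = 213000 kJ/min

Extent of reaction ξ = 0.753 × 26.4 = 19.879 mol/s
Reaction term: ξ·ΔH°_rxn = 19.879 × -223 = -4433.1 kJ/s
Sensible, feed 31.2→25 °C: -27.007 kJ/s
Outlet flows (mol/s): A 6.5208, O₂ 3.2604, B 19.879
Sensible, products 25→240 °C: 906.62 kJ/s
Q = ΔH = -3553.4 kJ/s = -3553.4 kW
Heat removed = 213210 kJ/min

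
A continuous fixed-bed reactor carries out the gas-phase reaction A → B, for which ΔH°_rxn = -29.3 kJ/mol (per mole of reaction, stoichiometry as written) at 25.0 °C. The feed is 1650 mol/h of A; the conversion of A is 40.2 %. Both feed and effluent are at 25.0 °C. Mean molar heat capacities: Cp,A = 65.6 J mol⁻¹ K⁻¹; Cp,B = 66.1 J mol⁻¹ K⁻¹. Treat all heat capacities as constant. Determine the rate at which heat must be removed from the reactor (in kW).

Q_out = 5.40 kW

Extent of reaction ξ = 0.402 × 1650 = 663.3 mol/h
Reaction term: ξ·ΔH°_rxn = 663.3 × -29.3 = -19435 kJ/h
Q = ΔH = -19435 kJ/h = -5.3985 kW
Heat removed = 5.3985 kW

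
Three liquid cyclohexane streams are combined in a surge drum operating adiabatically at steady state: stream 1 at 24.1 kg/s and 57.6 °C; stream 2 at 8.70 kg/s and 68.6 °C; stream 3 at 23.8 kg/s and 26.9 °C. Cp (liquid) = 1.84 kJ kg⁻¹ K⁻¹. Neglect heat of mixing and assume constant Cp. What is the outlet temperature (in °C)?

Energy balance with Q = 0: Σ ṁᵢCp,ᵢ(T_out − Tᵢ) = 0
Σ ṁᵢCp,ᵢTᵢ = 24.1×1.84×57.6 + 8.70×1.84×68.6 + 23.8×1.84×26.9 = 4830.4
Σ ṁᵢCp,ᵢ = 24.1×1.84 + 8.70×1.84 + 23.8×1.84 = 104.14
T_out = 4830.4 / 104.14 = 46.382 °C

T_out = 46.4 °C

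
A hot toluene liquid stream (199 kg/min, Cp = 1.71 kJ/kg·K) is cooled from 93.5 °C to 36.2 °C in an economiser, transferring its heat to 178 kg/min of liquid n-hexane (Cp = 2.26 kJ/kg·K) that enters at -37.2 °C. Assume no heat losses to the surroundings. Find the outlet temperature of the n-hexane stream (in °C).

T_c,out = 11.3 °C

Heat released by hot stream: Q = 199 × 1.71 × (93.5 − 36.2) = 19499 kJ/min
Energy balance on cold side (adiabatic exchanger): Q = ṁ_c·Cp_c·(T_c,out − T_c,in)
T_c,out = -37.2 + 19499/(178 × 2.26) = 11.27 °C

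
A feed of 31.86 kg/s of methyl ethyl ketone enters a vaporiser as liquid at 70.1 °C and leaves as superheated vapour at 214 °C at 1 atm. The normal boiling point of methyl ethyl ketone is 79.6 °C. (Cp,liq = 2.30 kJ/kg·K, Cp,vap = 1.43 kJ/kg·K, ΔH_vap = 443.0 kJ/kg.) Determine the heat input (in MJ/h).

Q = 75400 MJ/h

liquid 70.1→79.6 °C: 21.85 kJ/kg
vaporisation at 79.6 °C: 443 kJ/kg
vapour 79.6→214 °C: 192.19 kJ/kg
Δh = 21.85 + 443 + 192.19 = 657.04 kJ/kg
Q = ṁ·Δh = 31.86 kg/s × 657.04 kJ/kg = 20933 kJ/s
|Q| = 20933 kW = 75360 MJ/h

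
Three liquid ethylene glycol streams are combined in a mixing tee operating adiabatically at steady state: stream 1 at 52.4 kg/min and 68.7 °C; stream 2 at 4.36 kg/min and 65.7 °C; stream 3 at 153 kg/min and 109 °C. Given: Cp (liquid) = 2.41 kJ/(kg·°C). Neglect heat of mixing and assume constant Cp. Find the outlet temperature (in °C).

T_out = 98.0 °C

Adiabatic, steady state ⇒ Σ ṁᵢCp,ᵢ(T_out − Tᵢ) = 0
T_out = Σ ṁᵢCp,ᵢTᵢ / Σ ṁᵢCp,ᵢ
      = 49558 / 505.52 = 98.033 °C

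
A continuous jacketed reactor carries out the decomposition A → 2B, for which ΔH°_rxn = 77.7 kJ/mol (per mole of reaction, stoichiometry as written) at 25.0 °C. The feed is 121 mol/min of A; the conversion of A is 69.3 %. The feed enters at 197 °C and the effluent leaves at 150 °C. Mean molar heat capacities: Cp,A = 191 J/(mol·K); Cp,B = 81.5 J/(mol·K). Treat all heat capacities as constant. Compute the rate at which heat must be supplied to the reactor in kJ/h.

Extent of reaction ξ = 0.693 × 121 = 83.853 mol/min
Reaction term: ξ·ΔH°_rxn = 83.853 × 77.7 = 6515.4 kJ/min
Sensible, feed 197→25 °C: -3975.1 kJ/min
Outlet flows (mol/min): A 37.147, B 167.71
Sensible, products 25→150 °C: 2595.4 kJ/min
Q = ΔH = 5135.7 kJ/min = 85.595 kW
Heat supplied = 308140 kJ/h

Q_in = 308000 kJ/h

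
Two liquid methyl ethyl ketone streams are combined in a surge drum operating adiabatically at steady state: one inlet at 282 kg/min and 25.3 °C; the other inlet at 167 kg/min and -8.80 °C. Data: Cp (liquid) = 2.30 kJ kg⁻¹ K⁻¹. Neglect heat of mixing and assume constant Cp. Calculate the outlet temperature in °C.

T_out = 12.6 °C

Energy balance with Q = 0: Σ ṁᵢCp,ᵢ(T_out − Tᵢ) = 0
T_out = Σ ṁᵢCp,ᵢTᵢ / Σ ṁᵢCp,ᵢ
      = 13029 / 1032.7 = 12.617 °C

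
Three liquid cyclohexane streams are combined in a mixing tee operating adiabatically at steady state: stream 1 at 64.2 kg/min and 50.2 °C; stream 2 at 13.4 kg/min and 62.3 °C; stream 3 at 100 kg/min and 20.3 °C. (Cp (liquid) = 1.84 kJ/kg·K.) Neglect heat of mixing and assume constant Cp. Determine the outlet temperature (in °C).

T_out = 34.3 °C

No heat crosses the boundary, so H_out = H_in.
T_out = Σ ṁᵢCp,ᵢTᵢ / Σ ṁᵢCp,ᵢ
      = 11201 / 326.78 = 34.277 °C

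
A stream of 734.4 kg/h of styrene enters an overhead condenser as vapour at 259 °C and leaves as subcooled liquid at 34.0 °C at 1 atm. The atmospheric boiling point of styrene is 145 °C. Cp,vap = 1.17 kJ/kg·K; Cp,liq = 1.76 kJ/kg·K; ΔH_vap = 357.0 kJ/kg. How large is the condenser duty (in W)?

Q_c = 140000 W

vapour 259→145 °C: -133.38 kJ/kg
condensation at 145 °C: -357 kJ/kg
liquid 145→34.0 °C: -195.36 kJ/kg
Δh = -133.38 + -357 + -195.36 = -685.74 kJ/kg
Q = ṁ·Δh = 734.4 kg/h × -685.74 kJ/kg = -503610 kJ/h
|Q| = 139.89 kW = 139890 W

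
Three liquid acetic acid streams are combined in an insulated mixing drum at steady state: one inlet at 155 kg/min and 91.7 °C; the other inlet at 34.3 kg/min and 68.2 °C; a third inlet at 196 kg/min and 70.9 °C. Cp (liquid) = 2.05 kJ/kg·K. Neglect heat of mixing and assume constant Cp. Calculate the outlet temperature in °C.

T_out = 79.0 °C

No heat crosses the boundary, so H_out = H_in.
T_out = Σ ṁᵢCp,ᵢTᵢ / Σ ṁᵢCp,ᵢ
      = 62421 / 789.86 = 79.027 °C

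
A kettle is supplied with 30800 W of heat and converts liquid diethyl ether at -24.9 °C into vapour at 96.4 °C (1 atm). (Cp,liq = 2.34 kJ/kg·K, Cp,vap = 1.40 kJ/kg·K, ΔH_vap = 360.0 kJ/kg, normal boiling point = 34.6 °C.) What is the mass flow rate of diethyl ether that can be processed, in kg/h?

Δh = 2.34×(34.6−-24.9) + 360.0 + 1.40×(96.4−34.6) = 585.75 kJ/kg
Q = 30800 W = 30.8 kJ/s = 110880 kJ/h
ṁ = Q/Δh = 110880 / 585.75 = 189.3 kg/h

ṁ = 189 kg/h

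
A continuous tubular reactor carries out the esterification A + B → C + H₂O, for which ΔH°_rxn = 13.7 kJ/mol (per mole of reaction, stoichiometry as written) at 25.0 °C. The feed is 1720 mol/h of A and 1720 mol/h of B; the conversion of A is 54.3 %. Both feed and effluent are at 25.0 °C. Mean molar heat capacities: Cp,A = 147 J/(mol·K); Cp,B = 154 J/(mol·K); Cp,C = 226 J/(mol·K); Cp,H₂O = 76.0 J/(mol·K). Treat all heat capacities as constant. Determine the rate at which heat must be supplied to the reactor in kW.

Extent of reaction ξ = 0.543 × 1720 = 933.96 mol/h
Reaction term: ξ·ΔH°_rxn = 933.96 × 13.7 = 12795 kJ/h
Q = ΔH = 12795 kJ/h = 3.5542 kW
Heat supplied = 3.5542 kW

Q_in = 3.55 kW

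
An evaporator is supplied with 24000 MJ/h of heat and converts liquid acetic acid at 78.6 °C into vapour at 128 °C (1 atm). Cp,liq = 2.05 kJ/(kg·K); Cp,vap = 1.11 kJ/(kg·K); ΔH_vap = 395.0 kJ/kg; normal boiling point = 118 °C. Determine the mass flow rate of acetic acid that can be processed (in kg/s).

ṁ = 13.7 kg/s

Δh = 2.05×(118−78.6) + 395.0 + 1.11×(128−118) = 486.87 kJ/kg
Q = 24000 MJ/h = 6666.7 kJ/s = 6666.7 kJ/s
ṁ = Q/Δh = 6666.7 / 486.87 = 13.693 kg/s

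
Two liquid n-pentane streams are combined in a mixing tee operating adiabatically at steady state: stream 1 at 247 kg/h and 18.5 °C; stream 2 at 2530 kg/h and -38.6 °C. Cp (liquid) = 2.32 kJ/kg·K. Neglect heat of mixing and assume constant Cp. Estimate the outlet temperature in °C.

T_out = -33.5 °C

Energy balance with Q = 0: Σ ṁᵢCp,ᵢ(T_out − Tᵢ) = 0
T_out = Σ ṁᵢCp,ᵢTᵢ / Σ ṁᵢCp,ᵢ
      = -215970 / 6442.6 = -33.521 °C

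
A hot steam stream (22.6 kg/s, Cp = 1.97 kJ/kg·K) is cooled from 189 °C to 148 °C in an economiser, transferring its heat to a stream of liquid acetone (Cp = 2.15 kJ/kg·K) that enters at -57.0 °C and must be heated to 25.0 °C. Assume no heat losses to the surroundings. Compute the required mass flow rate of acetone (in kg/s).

Heat released by hot stream: Q = 22.6 × 1.97 × (189 − 148) = 1825.4 kJ/s
Energy balance on cold side (adiabatic exchanger): Q = ṁ_c·Cp_c·(T_c,out − T_c,in)
ṁ_c = 1825.4 / [2.15 × (25.0 − -57.0)] = 10.354 kg/s

ṁ_c = 10.4 kg/s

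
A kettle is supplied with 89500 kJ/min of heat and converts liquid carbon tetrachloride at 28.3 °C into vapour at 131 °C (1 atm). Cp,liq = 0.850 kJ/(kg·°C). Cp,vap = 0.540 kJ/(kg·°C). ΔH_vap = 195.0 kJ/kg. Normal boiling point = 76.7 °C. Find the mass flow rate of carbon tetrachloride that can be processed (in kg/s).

Δh = 0.850×(76.7−28.3) + 195.0 + 0.540×(131−76.7) = 265.46 kJ/kg
Q = 89500 kJ/min = 1491.7 kJ/s = 1491.7 kJ/s
ṁ = Q/Δh = 1491.7 / 265.46 = 5.6191 kg/s

ṁ = 5.62 kg/s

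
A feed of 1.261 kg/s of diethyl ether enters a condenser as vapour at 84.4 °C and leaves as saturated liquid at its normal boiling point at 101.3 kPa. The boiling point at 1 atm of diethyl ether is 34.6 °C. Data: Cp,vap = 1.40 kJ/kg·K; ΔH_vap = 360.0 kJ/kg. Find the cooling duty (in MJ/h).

vapour 84.4→34.6 °C: -69.72 kJ/kg
condensation at 34.6 °C: -360 kJ/kg
Δh = -69.72 + -360 = -429.72 kJ/kg
Q = ṁ·Δh = 1.261 kg/s × -429.72 kJ/kg = -541.88 kJ/s
|Q| = 541.88 kW = 1950.8 MJ/h

Q_c = 1950 MJ/h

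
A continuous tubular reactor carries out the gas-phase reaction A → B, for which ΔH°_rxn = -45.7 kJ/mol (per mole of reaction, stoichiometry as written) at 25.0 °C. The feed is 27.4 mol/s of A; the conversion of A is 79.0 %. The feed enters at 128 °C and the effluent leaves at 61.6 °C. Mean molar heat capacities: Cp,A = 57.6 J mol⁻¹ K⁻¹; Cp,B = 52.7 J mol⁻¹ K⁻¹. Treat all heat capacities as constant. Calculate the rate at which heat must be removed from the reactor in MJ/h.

Q_out = 3950 MJ/h

Extent of reaction ξ = 0.790 × 27.4 = 21.646 mol/s
Reaction term: ξ·ΔH°_rxn = 21.646 × -45.7 = -989.22 kJ/s
Sensible, feed 128→25 °C: -162.56 kJ/s
Outlet flows (mol/s): A 5.754, B 21.646
Sensible, products 25→61.6 °C: 53.882 kJ/s
Q = ΔH = -1097.9 kJ/s = -1097.9 kW
Heat removed = 3952.4 MJ/h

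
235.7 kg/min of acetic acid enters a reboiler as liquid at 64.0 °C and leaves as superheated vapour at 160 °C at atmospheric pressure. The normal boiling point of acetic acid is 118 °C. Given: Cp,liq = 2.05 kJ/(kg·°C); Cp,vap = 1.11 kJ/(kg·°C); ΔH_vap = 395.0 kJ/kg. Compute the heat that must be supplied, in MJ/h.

Q = 7810 MJ/h

liquid 64.0→118 °C: 110.7 kJ/kg
vaporisation at 118 °C: 395 kJ/kg
vapour 118→160 °C: 46.62 kJ/kg
Δh = 110.7 + 395 + 46.62 = 552.32 kJ/kg
Q = ṁ·Δh = 235.7 kg/min × 552.32 kJ/kg = 130180 kJ/min
|Q| = 2169.7 kW = 7810.9 MJ/h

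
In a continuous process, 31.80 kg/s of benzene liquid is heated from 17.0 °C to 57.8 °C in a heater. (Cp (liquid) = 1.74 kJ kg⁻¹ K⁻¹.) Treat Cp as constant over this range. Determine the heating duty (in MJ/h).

Q = 8130 MJ/h

Q = ṁ·Cp·ΔT = 31.80 × 1.74 × (57.8 − 17.0) = 2257.5 kJ/s
Heating duty = 8127.2 MJ/h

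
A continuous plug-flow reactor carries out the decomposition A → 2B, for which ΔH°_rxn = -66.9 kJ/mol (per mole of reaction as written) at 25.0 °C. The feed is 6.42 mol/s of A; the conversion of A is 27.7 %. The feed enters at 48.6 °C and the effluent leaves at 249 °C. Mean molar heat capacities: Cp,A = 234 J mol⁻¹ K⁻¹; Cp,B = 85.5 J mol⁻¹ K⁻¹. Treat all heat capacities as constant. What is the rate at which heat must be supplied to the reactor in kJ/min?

Q_in = 9420 kJ/min

Extent of reaction ξ = 0.277 × 6.42 = 1.7783 mol/s
Reaction term: ξ·ΔH°_rxn = 1.7783 × -66.9 = -118.97 kJ/s
Sensible, feed 48.6→25 °C: -35.454 kJ/s
Outlet flows (mol/s): A 4.6417, B 3.5567
Sensible, products 25→249 °C: 311.41 kJ/s
Q = ΔH = 156.99 kJ/s = 156.99 kW
Heat supplied = 9419.4 kJ/min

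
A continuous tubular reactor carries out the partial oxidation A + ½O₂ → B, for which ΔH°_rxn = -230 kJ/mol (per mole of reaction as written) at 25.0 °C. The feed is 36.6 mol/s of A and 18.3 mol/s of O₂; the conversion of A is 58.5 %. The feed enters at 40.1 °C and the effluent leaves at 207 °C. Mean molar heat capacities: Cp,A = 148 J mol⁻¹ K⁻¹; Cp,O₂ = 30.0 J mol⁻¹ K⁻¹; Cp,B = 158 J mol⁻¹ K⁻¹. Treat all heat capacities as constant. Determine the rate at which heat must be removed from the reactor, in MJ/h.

Q_out = 14200 MJ/h

Extent of reaction ξ = 0.585 × 36.6 = 21.411 mol/s
Reaction term: ξ·ΔH°_rxn = 21.411 × -230 = -4924.5 kJ/s
Sensible, feed 40.1→25 °C: -90.084 kJ/s
Outlet flows (mol/s): A 15.189, O₂ 7.5945, B 21.411
Sensible, products 25→207 °C: 1066.3 kJ/s
Q = ΔH = -3948.3 kJ/s = -3948.3 kW
Heat removed = 14214 MJ/h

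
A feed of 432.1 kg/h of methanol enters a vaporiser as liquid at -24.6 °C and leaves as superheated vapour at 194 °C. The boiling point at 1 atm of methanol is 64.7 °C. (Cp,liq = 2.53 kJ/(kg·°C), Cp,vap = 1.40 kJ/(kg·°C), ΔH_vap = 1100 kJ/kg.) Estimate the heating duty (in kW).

Q = 181 kW

liquid -24.6→64.7 °C: 225.93 kJ/kg
vaporisation at 64.7 °C: 1100 kJ/kg
vapour 64.7→194 °C: 181.02 kJ/kg
Δh = 225.93 + 1100 + 181.02 = 1506.9 kJ/kg
Q = ṁ·Δh = 432.1 kg/h × 1506.9 kJ/kg = 651150 kJ/h
|Q| = 180.88 kW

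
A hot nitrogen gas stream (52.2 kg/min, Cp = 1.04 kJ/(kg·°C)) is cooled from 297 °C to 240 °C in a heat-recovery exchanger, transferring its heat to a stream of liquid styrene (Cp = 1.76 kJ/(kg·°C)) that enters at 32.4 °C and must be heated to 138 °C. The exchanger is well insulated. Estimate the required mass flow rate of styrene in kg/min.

Heat released by hot stream: Q = 52.2 × 1.04 × (297 − 240) = 3094.4 kJ/min
Energy balance on cold side (adiabatic exchanger): Q = ṁ_c·Cp_c·(T_c,out − T_c,in)
ṁ_c = 3094.4 / [1.76 × (138 − 32.4)] = 16.65 kg/min

ṁ_c = 16.6 kg/min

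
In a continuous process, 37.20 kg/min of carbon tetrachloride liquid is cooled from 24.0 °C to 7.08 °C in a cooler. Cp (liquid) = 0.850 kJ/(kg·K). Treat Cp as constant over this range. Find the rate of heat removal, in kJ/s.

Q_c = 8.92 kJ/s

Q = ṁ·Cp·ΔT = 37.20 × 0.850 × (7.08 − 24.0) = -535.01 kJ/min
Converting: 535.01 / 60 s = 8.9168 kW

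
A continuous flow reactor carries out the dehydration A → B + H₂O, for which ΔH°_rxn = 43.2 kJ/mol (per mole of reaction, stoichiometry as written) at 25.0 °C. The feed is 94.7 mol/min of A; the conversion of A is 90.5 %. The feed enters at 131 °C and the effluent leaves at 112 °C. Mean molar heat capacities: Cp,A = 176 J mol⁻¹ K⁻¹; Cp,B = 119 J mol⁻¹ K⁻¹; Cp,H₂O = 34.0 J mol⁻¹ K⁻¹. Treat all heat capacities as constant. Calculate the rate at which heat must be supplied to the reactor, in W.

Extent of reaction ξ = 0.905 × 94.7 = 85.704 mol/min
Reaction term: ξ·ΔH°_rxn = 85.704 × 43.2 = 3702.4 kJ/min
Sensible, feed 131→25 °C: -1766.7 kJ/min
Outlet flows (mol/min): A 8.9965, B 85.704, H₂O 85.704
Sensible, products 25→112 °C: 1278.6 kJ/min
Q = ΔH = 3214.2 kJ/min = 53.57 kW
Heat supplied = 53570 W

Q_in = 53600 W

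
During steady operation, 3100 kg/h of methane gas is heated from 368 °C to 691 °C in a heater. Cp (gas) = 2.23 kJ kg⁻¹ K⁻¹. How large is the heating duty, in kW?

Q = 620 kW

Q = ṁ·Cp·ΔT = 3100 × 2.23 × (691 − 368) = 2.2329e+06 kJ/h
Converting: 2.2329e+06 / 3600 s = 620.25 kW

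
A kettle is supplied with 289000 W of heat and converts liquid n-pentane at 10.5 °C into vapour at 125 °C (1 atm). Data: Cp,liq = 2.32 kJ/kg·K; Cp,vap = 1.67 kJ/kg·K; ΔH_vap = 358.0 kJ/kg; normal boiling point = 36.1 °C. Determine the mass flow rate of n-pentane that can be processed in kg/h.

Δh = 2.32×(36.1−10.5) + 358.0 + 1.67×(125−36.1) = 565.86 kJ/kg
Q = 289000 W = 289 kJ/s = 1.0404e+06 kJ/h
ṁ = Q/Δh = 1.0404e+06 / 565.86 = 1838.6 kg/h

ṁ = 1840 kg/h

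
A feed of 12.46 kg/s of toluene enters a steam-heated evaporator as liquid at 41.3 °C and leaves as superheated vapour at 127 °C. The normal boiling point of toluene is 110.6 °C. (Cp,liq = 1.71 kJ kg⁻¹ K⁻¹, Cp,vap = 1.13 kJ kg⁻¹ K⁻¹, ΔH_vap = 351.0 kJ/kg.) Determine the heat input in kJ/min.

Q = 365000 kJ/min

liquid 41.3→110.6 °C: 118.5 kJ/kg
vaporisation at 110.6 °C: 351 kJ/kg
vapour 110.6→127 °C: 18.532 kJ/kg
Δh = 118.5 + 351 + 18.532 = 488.03 kJ/kg
Q = ṁ·Δh = 12.46 kg/s × 488.03 kJ/kg = 6080.9 kJ/s
|Q| = 6080.9 kW = 364850 kJ/min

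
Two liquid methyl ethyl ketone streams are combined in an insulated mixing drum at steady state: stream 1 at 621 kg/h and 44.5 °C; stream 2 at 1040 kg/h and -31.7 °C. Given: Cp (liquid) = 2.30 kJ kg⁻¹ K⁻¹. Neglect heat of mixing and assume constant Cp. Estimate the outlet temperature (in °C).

Energy balance with Q = 0: Σ ṁᵢCp,ᵢ(T_out − Tᵢ) = 0
T_out = Σ ṁᵢCp,ᵢTᵢ / Σ ṁᵢCp,ᵢ
      = -12267 / 3820.3 = -3.211 °C

T_out = -3.21 °C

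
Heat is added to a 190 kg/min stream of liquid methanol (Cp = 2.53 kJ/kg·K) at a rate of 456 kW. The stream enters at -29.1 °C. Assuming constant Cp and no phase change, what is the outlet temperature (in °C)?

T_out = 27.8 °C

Q = 456 kW = 27360 kJ/min
ΔT = Q/(ṁ·Cp) = 27360/(190×2.53) = 56.917 K
T_out = -29.1 + 56.917 = 27.817 °C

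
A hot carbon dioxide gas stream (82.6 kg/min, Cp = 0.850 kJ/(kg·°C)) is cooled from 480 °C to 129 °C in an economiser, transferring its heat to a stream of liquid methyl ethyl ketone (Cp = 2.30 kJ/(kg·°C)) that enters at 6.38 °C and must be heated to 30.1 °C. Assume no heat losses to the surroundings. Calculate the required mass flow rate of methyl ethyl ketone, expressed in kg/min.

Heat released by hot stream: Q = 82.6 × 0.850 × (480 − 129) = 24644 kJ/min
Energy balance on cold side (adiabatic exchanger): Q = ṁ_c·Cp_c·(T_c,out − T_c,in)
ṁ_c = 24644 / [2.30 × (30.1 − 6.38)] = 451.71 kg/min

ṁ_c = 452 kg/min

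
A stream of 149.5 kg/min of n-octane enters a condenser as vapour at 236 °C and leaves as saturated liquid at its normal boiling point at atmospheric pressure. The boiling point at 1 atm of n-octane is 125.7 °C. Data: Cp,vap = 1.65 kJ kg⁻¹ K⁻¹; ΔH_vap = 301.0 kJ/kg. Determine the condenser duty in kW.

vapour 236→125.7 °C: -181.99 kJ/kg
condensation at 125.7 °C: -301 kJ/kg
Δh = -181.99 + -301 = -483 kJ/kg
Q = ṁ·Δh = 149.5 kg/min × -483 kJ/kg = -72208 kJ/min
|Q| = 1203.5 kW

Q_c = 1200 kW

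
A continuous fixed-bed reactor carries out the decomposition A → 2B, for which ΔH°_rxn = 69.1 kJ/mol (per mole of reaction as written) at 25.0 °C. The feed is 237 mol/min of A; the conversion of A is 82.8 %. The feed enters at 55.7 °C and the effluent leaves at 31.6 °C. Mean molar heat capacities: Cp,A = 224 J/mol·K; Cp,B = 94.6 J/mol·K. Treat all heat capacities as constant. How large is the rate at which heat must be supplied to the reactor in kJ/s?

Extent of reaction ξ = 0.828 × 237 = 196.24 mol/min
Reaction term: ξ·ΔH°_rxn = 196.24 × 69.1 = 13560 kJ/min
Sensible, feed 55.7→25 °C: -1629.8 kJ/min
Outlet flows (mol/min): A 40.764, B 392.47
Sensible, products 25→31.6 °C: 305.31 kJ/min
Q = ΔH = 12235 kJ/min = 203.92 kW
Heat supplied = 203.92 kJ/s

Q_in = 204 kJ/s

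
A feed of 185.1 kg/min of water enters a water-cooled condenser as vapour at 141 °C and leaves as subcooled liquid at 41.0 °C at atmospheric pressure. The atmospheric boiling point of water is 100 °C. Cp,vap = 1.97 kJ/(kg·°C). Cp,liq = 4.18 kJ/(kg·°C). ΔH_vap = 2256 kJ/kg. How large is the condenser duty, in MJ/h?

Q_c = 28700 MJ/h

vapour 141→100 °C: -80.77 kJ/kg
condensation at 100 °C: -2256 kJ/kg
liquid 100→41.0 °C: -246.62 kJ/kg
Δh = -80.77 + -2256 + -246.62 = -2583.4 kJ/kg
Q = ṁ·Δh = 185.1 kg/min × -2583.4 kJ/kg = -478190 kJ/min
|Q| = 7969.8 kW = 28691 MJ/h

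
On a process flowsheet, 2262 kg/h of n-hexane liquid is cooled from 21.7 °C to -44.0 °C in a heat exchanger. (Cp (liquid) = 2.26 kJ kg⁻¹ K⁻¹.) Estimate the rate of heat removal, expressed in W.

Q_c = 93300 W

Q = ṁ·Cp·ΔT = 2262 × 2.26 × (-44.0 − 21.7) = -335870 kJ/h
Converting: 335870 / 3600 s = 93.296 kW
Cooling duty = 93296 W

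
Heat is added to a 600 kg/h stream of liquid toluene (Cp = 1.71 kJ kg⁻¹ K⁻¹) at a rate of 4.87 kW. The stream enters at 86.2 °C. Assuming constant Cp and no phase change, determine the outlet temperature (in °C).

Q = 4.87 kW = 17532 kJ/h
ΔT = Q/(ṁ·Cp) = 17532/(600×1.71) = 17.088 K
T_out = 86.2 + 17.088 = 103.29 °C

T_out = 103 °C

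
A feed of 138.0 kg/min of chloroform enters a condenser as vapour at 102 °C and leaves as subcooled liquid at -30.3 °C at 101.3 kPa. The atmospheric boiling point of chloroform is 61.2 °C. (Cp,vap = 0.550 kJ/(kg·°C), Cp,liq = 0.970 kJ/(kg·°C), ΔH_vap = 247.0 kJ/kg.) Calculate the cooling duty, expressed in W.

vapour 102→61.2 °C: -22.44 kJ/kg
condensation at 61.2 °C: -247 kJ/kg
liquid 61.2→-30.3 °C: -88.755 kJ/kg
Δh = -22.44 + -247 + -88.755 = -358.19 kJ/kg
Q = ṁ·Δh = 138.0 kg/min × -358.19 kJ/kg = -49431 kJ/min
|Q| = 823.85 kW = 823850 W

Q_c = 824000 W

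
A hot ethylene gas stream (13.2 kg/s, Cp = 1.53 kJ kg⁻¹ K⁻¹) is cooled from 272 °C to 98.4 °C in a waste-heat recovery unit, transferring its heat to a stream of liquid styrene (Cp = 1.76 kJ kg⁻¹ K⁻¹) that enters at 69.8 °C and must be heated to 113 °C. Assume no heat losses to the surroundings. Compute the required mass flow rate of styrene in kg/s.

Heat released by hot stream: Q = 13.2 × 1.53 × (272 − 98.4) = 3506 kJ/s
Energy balance on cold side (adiabatic exchanger): Q = ṁ_c·Cp_c·(T_c,out − T_c,in)
ṁ_c = 3506 / [1.76 × (113 − 69.8)] = 46.112 kg/s

ṁ_c = 46.1 kg/s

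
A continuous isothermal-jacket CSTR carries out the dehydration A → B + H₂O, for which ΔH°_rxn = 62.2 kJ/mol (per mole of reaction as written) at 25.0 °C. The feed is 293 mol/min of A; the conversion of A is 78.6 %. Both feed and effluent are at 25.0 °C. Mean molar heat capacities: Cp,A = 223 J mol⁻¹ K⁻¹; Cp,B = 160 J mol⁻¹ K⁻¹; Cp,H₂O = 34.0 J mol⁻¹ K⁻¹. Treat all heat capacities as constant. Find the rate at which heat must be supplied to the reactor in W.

Q_in = 239000 W

Extent of reaction ξ = 0.786 × 293 = 230.3 mol/min
Reaction term: ξ·ΔH°_rxn = 230.3 × 62.2 = 14325 kJ/min
Q = ΔH = 14325 kJ/min = 238.74 kW
Heat supplied = 238740 W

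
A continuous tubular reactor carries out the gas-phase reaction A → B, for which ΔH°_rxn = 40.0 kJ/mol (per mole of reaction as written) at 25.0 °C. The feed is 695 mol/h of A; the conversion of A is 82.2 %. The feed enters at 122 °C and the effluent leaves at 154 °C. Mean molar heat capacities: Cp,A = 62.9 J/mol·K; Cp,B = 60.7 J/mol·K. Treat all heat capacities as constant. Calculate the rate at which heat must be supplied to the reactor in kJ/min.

Q_in = 401 kJ/min

Extent of reaction ξ = 0.822 × 695 = 571.29 mol/h
Reaction term: ξ·ΔH°_rxn = 571.29 × 40.0 = 22852 kJ/h
Sensible, feed 122→25 °C: -4240.4 kJ/h
Outlet flows (mol/h): A 123.71, B 571.29
Sensible, products 25→154 °C: 5477.2 kJ/h
Q = ΔH = 24088 kJ/h = 6.6912 kW
Heat supplied = 401.47 kJ/min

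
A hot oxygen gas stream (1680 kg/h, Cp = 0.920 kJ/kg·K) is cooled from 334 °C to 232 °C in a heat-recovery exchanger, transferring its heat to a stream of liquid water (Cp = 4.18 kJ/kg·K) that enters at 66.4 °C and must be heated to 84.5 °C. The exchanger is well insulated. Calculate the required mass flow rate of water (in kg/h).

Heat released by hot stream: Q = 1680 × 0.920 × (334 − 232) = 157650 kJ/h
Energy balance on cold side (adiabatic exchanger): Q = ṁ_c·Cp_c·(T_c,out − T_c,in)
ṁ_c = 157650 / [4.18 × (84.5 − 66.4)] = 2083.7 kg/h

ṁ_c = 2080 kg/h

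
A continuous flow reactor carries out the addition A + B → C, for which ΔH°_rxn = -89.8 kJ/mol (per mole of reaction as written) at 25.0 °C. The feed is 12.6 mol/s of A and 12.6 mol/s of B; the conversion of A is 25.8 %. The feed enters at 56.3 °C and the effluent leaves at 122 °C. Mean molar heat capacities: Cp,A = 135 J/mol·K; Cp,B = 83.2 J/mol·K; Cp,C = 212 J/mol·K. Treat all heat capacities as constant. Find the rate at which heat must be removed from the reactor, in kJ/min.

Q_out = 6790 kJ/min

Extent of reaction ξ = 0.258 × 12.6 = 3.2508 mol/s
Reaction term: ξ·ΔH°_rxn = 3.2508 × -89.8 = -291.92 kJ/s
Sensible, feed 56.3→25 °C: -86.054 kJ/s
Outlet flows (mol/s): A 9.3492, B 9.3492, C 3.2508
Sensible, products 25→122 °C: 264.73 kJ/s
Q = ΔH = -113.25 kJ/s = -113.25 kW
Heat removed = 6794.8 kJ/min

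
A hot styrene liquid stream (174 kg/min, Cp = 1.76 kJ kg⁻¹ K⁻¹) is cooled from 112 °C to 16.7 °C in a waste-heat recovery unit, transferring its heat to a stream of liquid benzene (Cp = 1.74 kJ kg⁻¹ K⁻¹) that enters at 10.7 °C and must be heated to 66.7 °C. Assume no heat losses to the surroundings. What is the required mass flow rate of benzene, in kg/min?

Heat released by hot stream: Q = 174 × 1.76 × (112 − 16.7) = 29185 kJ/min
Energy balance on cold side (adiabatic exchanger): Q = ṁ_c·Cp_c·(T_c,out − T_c,in)
ṁ_c = 29185 / [1.74 × (66.7 − 10.7)] = 299.51 kg/min

ṁ_c = 300 kg/min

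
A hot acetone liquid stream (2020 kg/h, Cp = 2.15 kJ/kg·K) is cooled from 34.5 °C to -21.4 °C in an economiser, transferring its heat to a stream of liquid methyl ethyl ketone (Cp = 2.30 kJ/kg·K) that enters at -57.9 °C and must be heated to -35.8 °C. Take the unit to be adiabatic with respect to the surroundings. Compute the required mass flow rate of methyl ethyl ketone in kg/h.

Heat released by hot stream: Q = 2020 × 2.15 × (34.5 − -21.4) = 242770 kJ/h
Energy balance on cold side (adiabatic exchanger): Q = ṁ_c·Cp_c·(T_c,out − T_c,in)
ṁ_c = 242770 / [2.30 × (-35.8 − -57.9)] = 4776.2 kg/h

ṁ_c = 4780 kg/h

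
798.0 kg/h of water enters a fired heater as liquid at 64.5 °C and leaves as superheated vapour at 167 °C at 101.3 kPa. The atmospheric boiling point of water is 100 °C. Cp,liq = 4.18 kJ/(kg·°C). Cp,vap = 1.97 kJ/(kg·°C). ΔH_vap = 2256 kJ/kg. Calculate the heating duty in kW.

Q = 562 kW

liquid 64.5→100 °C: 148.39 kJ/kg
vaporisation at 100 °C: 2256 kJ/kg
vapour 100→167 °C: 131.99 kJ/kg
Δh = 148.39 + 2256 + 131.99 = 2536.4 kJ/kg
Q = ṁ·Δh = 798.0 kg/h × 2536.4 kJ/kg = 2.024e+06 kJ/h
|Q| = 562.23 kW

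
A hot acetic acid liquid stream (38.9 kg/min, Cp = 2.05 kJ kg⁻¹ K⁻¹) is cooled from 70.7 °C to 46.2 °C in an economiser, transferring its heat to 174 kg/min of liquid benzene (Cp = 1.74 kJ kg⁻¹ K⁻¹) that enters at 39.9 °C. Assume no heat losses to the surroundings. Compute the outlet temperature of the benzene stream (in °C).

T_c,out = 46.4 °C

Heat released by hot stream: Q = 38.9 × 2.05 × (70.7 − 46.2) = 1953.8 kJ/min
Energy balance on cold side (adiabatic exchanger): Q = ṁ_c·Cp_c·(T_c,out − T_c,in)
T_c,out = 39.9 + 1953.8/(174 × 1.74) = 46.353 °C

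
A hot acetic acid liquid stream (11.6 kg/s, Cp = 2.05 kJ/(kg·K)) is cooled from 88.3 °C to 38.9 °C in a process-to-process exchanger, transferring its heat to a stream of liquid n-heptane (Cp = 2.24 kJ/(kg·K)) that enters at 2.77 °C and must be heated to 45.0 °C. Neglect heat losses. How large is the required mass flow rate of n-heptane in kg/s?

Heat released by hot stream: Q = 11.6 × 2.05 × (88.3 − 38.9) = 1174.7 kJ/s
Energy balance on cold side (adiabatic exchanger): Q = ṁ_c·Cp_c·(T_c,out − T_c,in)
ṁ_c = 1174.7 / [2.24 × (45.0 − 2.77)] = 12.419 kg/s

ṁ_c = 12.4 kg/s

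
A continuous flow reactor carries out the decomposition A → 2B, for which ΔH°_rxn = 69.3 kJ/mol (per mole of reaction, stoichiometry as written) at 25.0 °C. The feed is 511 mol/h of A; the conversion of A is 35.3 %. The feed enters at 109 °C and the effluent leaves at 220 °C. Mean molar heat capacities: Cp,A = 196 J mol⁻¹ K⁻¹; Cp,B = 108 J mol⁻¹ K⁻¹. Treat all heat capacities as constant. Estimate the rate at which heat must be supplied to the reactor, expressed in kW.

Extent of reaction ξ = 0.353 × 511 = 180.38 mol/h
Reaction term: ξ·ΔH°_rxn = 180.38 × 69.3 = 12501 kJ/h
Sensible, feed 109→25 °C: -8413.1 kJ/h
Outlet flows (mol/h): A 330.62, B 360.77
Sensible, products 25→220 °C: 20234 kJ/h
Q = ΔH = 24321 kJ/h = 6.7559 kW
Heat supplied = 6.7559 kW

Q_in = 6.76 kW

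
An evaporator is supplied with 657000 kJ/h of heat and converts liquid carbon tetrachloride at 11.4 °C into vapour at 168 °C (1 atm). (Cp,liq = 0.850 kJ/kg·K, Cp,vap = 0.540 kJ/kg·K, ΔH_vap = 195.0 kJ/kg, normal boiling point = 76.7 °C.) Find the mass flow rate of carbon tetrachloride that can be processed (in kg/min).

Δh = 0.850×(76.7−11.4) + 195.0 + 0.540×(168−76.7) = 299.81 kJ/kg
Q = 657000 kJ/h = 182.5 kJ/s = 10950 kJ/min
ṁ = Q/Δh = 10950 / 299.81 = 36.523 kg/min

ṁ = 36.5 kg/min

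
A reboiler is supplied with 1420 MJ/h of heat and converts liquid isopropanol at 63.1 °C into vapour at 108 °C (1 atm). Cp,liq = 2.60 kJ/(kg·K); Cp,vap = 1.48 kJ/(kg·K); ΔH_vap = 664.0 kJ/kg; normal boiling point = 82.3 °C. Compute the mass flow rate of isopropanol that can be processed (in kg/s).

ṁ = 0.525 kg/s

Δh = 2.60×(82.3−63.1) + 664.0 + 1.48×(108−82.3) = 751.96 kJ/kg
Q = 1420 MJ/h = 394.44 kJ/s = 394.44 kJ/s
ṁ = Q/Δh = 394.44 / 751.96 = 0.52456 kg/s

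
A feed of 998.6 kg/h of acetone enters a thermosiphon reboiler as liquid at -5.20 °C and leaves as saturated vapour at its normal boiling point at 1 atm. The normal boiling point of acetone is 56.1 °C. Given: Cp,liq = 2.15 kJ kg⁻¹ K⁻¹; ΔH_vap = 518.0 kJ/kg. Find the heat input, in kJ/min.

Q = 10800 kJ/min

liquid -5.20→56.1 °C: 131.8 kJ/kg
vaporisation at 56.1 °C: 518 kJ/kg
Δh = 131.8 + 518 = 649.8 kJ/kg
Q = ṁ·Δh = 998.6 kg/h × 649.8 kJ/kg = 648890 kJ/h
|Q| = 180.25 kW = 10815 kJ/min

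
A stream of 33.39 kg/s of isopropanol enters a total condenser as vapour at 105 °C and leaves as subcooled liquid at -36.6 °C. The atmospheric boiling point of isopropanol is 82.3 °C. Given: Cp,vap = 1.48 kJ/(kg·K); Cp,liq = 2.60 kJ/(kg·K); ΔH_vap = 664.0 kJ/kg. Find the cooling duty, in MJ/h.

Q_c = 121000 MJ/h

vapour 105→82.3 °C: -33.596 kJ/kg
condensation at 82.3 °C: -664 kJ/kg
liquid 82.3→-36.6 °C: -309.14 kJ/kg
Δh = -33.596 + -664 + -309.14 = -1006.7 kJ/kg
Q = ṁ·Δh = 33.39 kg/s × -1006.7 kJ/kg = -33615 kJ/s
|Q| = 33615 kW = 121010 MJ/h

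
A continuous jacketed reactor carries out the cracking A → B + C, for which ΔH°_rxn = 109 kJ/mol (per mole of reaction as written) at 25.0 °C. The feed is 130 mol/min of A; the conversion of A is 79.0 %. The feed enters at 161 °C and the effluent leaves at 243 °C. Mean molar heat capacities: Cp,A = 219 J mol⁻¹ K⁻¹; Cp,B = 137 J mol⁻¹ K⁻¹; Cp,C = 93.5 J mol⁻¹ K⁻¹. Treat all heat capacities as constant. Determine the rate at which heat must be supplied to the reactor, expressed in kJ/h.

Extent of reaction ξ = 0.790 × 130 = 102.7 mol/min
Reaction term: ξ·ΔH°_rxn = 102.7 × 109 = 11194 kJ/min
Sensible, feed 161→25 °C: -3871.9 kJ/min
Outlet flows (mol/min): A 27.3, B 102.7, C 102.7
Sensible, products 25→243 °C: 6463.9 kJ/min
Q = ΔH = 13786 kJ/min = 229.77 kW
Heat supplied = 827180 kJ/h

Q_in = 827000 kJ/h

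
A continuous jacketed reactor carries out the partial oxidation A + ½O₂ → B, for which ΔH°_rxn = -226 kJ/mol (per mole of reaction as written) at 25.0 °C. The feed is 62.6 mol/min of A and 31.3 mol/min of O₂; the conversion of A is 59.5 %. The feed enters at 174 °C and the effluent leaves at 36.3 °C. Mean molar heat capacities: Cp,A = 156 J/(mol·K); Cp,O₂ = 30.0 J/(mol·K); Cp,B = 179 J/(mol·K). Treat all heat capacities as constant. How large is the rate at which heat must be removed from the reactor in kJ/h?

Q_out = 593000 kJ/h

Extent of reaction ξ = 0.595 × 62.6 = 37.247 mol/min
Reaction term: ξ·ΔH°_rxn = 37.247 × -226 = -8417.8 kJ/min
Sensible, feed 174→25 °C: -1595 kJ/min
Outlet flows (mol/min): A 25.353, O₂ 12.677, B 37.247
Sensible, products 25→36.3 °C: 124.33 kJ/min
Q = ΔH = -9888.5 kJ/min = -164.81 kW
Heat removed = 593310 kJ/h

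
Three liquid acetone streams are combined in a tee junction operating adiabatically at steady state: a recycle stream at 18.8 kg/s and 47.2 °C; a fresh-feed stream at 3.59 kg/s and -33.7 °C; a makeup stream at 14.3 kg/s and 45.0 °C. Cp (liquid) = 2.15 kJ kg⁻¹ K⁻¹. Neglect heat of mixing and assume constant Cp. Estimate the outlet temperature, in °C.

T_out = 38.4 °C

Energy balance with Q = 0: Σ ṁᵢCp,ᵢ(T_out − Tᵢ) = 0
T_out = Σ ṁᵢCp,ᵢTᵢ / Σ ṁᵢCp,ᵢ
      = 3031.2 / 78.883 = 38.427 °C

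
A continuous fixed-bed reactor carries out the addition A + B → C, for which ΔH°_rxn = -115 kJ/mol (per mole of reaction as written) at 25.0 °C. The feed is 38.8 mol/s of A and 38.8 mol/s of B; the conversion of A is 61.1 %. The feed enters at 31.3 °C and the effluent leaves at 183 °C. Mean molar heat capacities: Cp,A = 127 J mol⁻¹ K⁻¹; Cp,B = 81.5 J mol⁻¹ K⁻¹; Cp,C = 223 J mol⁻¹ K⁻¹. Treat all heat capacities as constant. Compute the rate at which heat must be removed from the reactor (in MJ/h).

Extent of reaction ξ = 0.611 × 38.8 = 23.707 mol/s
Reaction term: ξ·ΔH°_rxn = 23.707 × -115 = -2726.3 kJ/s
Sensible, feed 31.3→25 °C: -50.966 kJ/s
Outlet flows (mol/s): A 15.093, B 15.093, C 23.707
Sensible, products 25→183 °C: 1332.5 kJ/s
Q = ΔH = -1444.7 kJ/s = -1444.7 kW
Heat removed = 5201.1 MJ/h

Q_out = 5200 MJ/h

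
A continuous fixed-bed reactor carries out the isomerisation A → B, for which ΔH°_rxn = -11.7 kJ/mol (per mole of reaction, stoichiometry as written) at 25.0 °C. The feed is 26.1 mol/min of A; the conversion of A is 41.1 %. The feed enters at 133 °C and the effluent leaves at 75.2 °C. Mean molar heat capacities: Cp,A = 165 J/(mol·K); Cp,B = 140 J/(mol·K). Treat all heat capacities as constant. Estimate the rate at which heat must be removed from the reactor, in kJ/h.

Extent of reaction ξ = 0.411 × 26.1 = 10.727 mol/min
Reaction term: ξ·ΔH°_rxn = 10.727 × -11.7 = -125.51 kJ/min
Sensible, feed 133→25 °C: -465.1 kJ/min
Outlet flows (mol/min): A 15.373, B 10.727
Sensible, products 25→75.2 °C: 202.72 kJ/min
Q = ΔH = -387.89 kJ/min = -6.4648 kW
Heat removed = 23273 kJ/h

Q_out = 23300 kJ/h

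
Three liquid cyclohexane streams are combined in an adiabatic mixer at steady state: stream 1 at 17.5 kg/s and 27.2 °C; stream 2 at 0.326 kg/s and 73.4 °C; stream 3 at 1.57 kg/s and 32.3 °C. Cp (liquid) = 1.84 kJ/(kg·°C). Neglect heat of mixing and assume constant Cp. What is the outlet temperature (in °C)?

T_out = 28.4 °C

Adiabatic, steady state ⇒ Σ ṁᵢCp,ᵢ(T_out − Tᵢ) = 0
Σ ṁᵢCp,ᵢTᵢ = 17.5×1.84×27.2 + 0.326×1.84×73.4 + 1.57×1.84×32.3 = 1013.2
Σ ṁᵢCp,ᵢ = 17.5×1.84 + 0.326×1.84 + 1.57×1.84 = 35.689
T_out = 1013.2 / 35.689 = 28.389 °C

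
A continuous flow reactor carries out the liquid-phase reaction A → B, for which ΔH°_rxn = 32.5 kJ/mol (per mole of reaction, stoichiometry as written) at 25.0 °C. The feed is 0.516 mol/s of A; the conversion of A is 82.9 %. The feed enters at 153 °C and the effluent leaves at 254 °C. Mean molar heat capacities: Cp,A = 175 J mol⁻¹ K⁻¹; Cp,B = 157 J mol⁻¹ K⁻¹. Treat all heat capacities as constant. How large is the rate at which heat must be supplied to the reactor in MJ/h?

Extent of reaction ξ = 0.829 × 0.516 = 0.42776 mol/s
Reaction term: ξ·ΔH°_rxn = 0.42776 × 32.5 = 13.902 kJ/s
Sensible, feed 153→25 °C: -11.558 kJ/s
Outlet flows (mol/s): A 0.088236, B 0.42776
Sensible, products 25→254 °C: 18.915 kJ/s
Q = ΔH = 21.259 kJ/s = 21.259 kW
Heat supplied = 76.534 MJ/h

Q_in = 76.5 MJ/h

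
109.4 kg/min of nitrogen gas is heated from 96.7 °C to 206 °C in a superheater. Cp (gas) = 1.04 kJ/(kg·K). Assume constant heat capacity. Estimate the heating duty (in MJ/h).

Q = 746 MJ/h

Q = ṁ·Cp·ΔT = 109.4 × 1.04 × (206 − 96.7) = 12436 kJ/min
Converting: 12436 / 60 s = 207.26 kW
Heating duty = 746.14 MJ/h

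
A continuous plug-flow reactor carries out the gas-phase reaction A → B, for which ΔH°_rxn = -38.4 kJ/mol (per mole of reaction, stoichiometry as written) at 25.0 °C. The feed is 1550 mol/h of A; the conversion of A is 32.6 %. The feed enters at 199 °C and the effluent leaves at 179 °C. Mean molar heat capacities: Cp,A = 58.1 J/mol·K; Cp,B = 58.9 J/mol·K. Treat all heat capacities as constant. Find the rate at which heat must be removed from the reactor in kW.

Extent of reaction ξ = 0.326 × 1550 = 505.3 mol/h
Reaction term: ξ·ΔH°_rxn = 505.3 × -38.4 = -19404 kJ/h
Sensible, feed 199→25 °C: -15670 kJ/h
Outlet flows (mol/h): A 1044.7, B 505.3
Sensible, products 25→179 °C: 13931 kJ/h
Q = ΔH = -21142 kJ/h = -5.8729 kW
Heat removed = 5.8729 kW

Q_out = 5.87 kW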